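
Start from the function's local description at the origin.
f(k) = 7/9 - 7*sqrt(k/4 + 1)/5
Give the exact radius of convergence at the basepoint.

The radius of convergence is 4.

Branch term (-7/5)*sqrt(1 - k/(-4)): its argument vanishes at k = -4, a square-root branch point, modulus 4.
The radius of convergence is the smallest modulus among the singular points: 4.


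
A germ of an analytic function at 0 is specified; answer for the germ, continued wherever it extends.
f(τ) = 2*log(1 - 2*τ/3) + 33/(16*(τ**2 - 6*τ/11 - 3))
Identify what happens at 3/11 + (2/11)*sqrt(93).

The denominator factor τ**2 - 6*τ/11 - 3 vanishes at 3/11 + (2/11)*sqrt(93) and appears to the power 1; the numerator there equals 33/16, nonzero, and no other factor vanishes.
The branch terms are analytic at this point.
Hence a pole whose order is the multiplicity, 1.

The point is a pole of order 1.


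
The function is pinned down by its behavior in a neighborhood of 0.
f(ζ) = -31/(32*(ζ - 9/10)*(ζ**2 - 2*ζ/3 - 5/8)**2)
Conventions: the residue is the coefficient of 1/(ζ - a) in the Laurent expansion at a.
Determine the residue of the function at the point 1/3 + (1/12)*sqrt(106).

The factor ζ**2 - 2*ζ/3 - 5/8 splits as (ζ - a)(ζ - a') with a = 1/3 + (1/12)*sqrt(106), a' = 1/3 - (1/12)*sqrt(106). At the order-2 pole a set g(ζ) = (ζ - a)^2*f(ζ) = [-31/(32*(ζ - 9/10))] / (ζ - a')^2.
Order-2 pole: residue = g'(a); g'(1/3 + (1/12)*sqrt(106)) = 19375/6889 + (8951095/38702402)*sqrt(106), so the residue is 19375/6889 + (8951095/38702402)*sqrt(106).

The residue is 19375/6889 + (8951095/38702402)*sqrt(106).


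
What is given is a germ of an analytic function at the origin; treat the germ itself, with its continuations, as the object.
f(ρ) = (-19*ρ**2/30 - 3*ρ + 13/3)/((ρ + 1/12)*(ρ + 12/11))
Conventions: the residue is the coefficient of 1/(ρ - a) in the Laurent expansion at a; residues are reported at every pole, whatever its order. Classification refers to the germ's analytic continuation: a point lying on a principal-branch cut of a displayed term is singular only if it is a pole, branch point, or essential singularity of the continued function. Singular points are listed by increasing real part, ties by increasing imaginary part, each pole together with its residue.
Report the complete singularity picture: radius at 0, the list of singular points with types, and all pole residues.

Denominator factor (ρ + 1/12): pole of order 1 at -1/12, modulus 1/12.
Denominator factor (ρ + 12/11): pole of order 1 at -12/11, modulus 12/11.
The radius of convergence is the smallest modulus among the singular points: 1/12.
At the order-1 pole -12/11 set g(ρ) = (ρ - (-12/11))*f(ρ) = (-19*ρ**2/30 - 3*ρ + 13/3)/(ρ + 1/12).
Simple pole: residue = g(a) at a = -12/11, which is -49748/7315.
At the order-1 pole -1/12 set g(ρ) = (ρ - (-1/12))*f(ρ) = (-19*ρ**2/30 - 3*ρ + 13/3)/(ρ + 12/11).
Simple pole: residue = g(a) at a = -1/12, which is 217591/47880.
List the singular points by increasing real part (a conjugate pair: the negative imaginary part first).

Radius of convergence at 0: 1/12.
At -12/11: a pole of order 1; residue -49748/7315.
At -1/12: a pole of order 1; residue 217591/47880.


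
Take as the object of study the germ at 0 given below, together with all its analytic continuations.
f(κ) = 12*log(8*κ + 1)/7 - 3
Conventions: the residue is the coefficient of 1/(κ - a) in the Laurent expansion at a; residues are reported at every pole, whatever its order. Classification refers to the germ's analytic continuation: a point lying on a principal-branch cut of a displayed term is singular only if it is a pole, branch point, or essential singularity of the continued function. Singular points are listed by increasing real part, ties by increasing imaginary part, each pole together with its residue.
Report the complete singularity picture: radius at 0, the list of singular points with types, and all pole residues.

Branch term (12/7)*log(1 - κ/(-1/8)): its argument vanishes at κ = -1/8, a logarithmic branch point, modulus 1/8.
The radius of convergence is the smallest modulus among the singular points: 1/8.

Radius of convergence at 0: 1/8.
At -1/8: a logarithmic branch point.


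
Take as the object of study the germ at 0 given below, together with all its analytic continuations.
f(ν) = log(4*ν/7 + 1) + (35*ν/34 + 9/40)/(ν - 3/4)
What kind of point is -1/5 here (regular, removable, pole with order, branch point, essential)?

Denominator factors: ν - 3/4 = -19/20 at ν = -1/5 — none vanishes.
Branch term log(1 - ν/(-7/4)): argument at -1/5 is 31/35, nonzero, so -1/5 is not its branch point (a point on a principal cut is still regular for the continued germ).
So the germ continues analytically to -1/5.

The point is a regular point.


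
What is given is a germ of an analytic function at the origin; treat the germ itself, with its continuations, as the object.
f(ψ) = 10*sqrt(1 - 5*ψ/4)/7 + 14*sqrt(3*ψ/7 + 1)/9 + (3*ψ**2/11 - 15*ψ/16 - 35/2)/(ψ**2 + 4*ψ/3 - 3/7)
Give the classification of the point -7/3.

The term (14/9)*sqrt(1 - ψ/(-7/3)) has argument 1 - -7/3/(-7/3) = 0 at -7/3: a square-root (algebraic, two-sheeted) branch point; the remaining terms are analytic or single-valued there.

The point is an algebraic (square-root) branch point.


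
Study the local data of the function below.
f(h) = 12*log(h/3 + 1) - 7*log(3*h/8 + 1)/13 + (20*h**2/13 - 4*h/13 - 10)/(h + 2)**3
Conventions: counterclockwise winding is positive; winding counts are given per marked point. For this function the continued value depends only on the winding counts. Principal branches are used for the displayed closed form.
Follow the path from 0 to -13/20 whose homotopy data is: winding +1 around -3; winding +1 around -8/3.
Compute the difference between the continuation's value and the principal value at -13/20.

Continued minus principal equals (298/13)*pi*i.

The rational part is single-valued and drops out of the difference; each branch term changes only by its own monodromy.
(-7/13)*log(1 - h/(-8/3)): each positive loop around -8/3 adds 2*pi*i to the log, so winding +1 contributes (-7/13)*(1)*2*pi*i = -(14/13)*pi*i.
(12)*log(1 - h/(-3)): each positive loop around -3 adds 2*pi*i to the log, so winding +1 contributes (12)*(1)*2*pi*i = (24)*pi*i.
Summing the contributions at h = -13/20 gives (298/13)*pi*i.


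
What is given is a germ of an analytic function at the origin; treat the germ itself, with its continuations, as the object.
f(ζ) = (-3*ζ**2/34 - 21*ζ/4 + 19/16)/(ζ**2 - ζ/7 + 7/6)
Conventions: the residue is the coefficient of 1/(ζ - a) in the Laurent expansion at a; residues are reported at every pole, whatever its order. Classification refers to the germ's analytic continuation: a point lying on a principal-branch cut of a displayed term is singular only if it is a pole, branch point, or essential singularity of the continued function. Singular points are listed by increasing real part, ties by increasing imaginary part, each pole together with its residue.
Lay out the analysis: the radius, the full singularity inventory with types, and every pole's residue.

Denominator factor (ζ**2 - ζ/7 + 7/6): discriminant -683/147, complex-conjugate roots (1/14) + ((1/42)*sqrt(2049))*i and (1/14) - ((1/42)*sqrt(2049))*i; poles of order 1, moduli (1/6)*sqrt(42) and (1/6)*sqrt(42).
The radius of convergence is the smallest modulus among the singular points: (1/6)*sqrt(42).
The factor ζ**2 - ζ/7 + 7/6 splits as (ζ - a)(ζ - a') with a = (1/14) - ((1/42)*sqrt(2049))*i, a' = (1/14) + ((1/42)*sqrt(2049))*i. At the order-1 pole a set g(ζ) = (ζ - a)*f(ζ) = [-3*ζ**2/34 - 21*ζ/4 + 19/16] / (ζ - a').
Simple pole: residue = g(a) at a = (1/14) - ((1/42)*sqrt(2049))*i, which is (-2505/952) + ((717/76496)*sqrt(2049))*i.
The factor ζ**2 - ζ/7 + 7/6 splits as (ζ - a)(ζ - a') with a = (1/14) + ((1/42)*sqrt(2049))*i, a' = (1/14) - ((1/42)*sqrt(2049))*i. At the order-1 pole a set g(ζ) = (ζ - a)*f(ζ) = [-3*ζ**2/34 - 21*ζ/4 + 19/16] / (ζ - a').
Simple pole: residue = g(a) at a = (1/14) + ((1/42)*sqrt(2049))*i, which is (-2505/952) - ((717/76496)*sqrt(2049))*i.
List the singular points by increasing real part (a conjugate pair: the negative imaginary part first).

Radius of convergence at 0: (1/6)*sqrt(42).
At (1/14) - ((1/42)*sqrt(2049))*i: a pole of order 1; residue (-2505/952) + ((717/76496)*sqrt(2049))*i.
At (1/14) + ((1/42)*sqrt(2049))*i: a pole of order 1; residue (-2505/952) - ((717/76496)*sqrt(2049))*i.


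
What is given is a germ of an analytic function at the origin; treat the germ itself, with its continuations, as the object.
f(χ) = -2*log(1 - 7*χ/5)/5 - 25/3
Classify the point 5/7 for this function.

The term (-2/5)*log(1 - χ/(5/7)) has argument 1 - 5/7/(5/7) = 0 at 5/7: a logarithmic (infinitely-sheeted) branch point; the remaining terms are analytic or single-valued there.

The point is a logarithmic branch point.


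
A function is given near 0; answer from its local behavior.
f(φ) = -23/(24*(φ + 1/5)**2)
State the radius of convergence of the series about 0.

Denominator factor (φ + 1/5)^2: pole of order 2 at -1/5, modulus 1/5.
The radius of convergence is the smallest modulus among the singular points: 1/5.

The radius of convergence is 1/5.


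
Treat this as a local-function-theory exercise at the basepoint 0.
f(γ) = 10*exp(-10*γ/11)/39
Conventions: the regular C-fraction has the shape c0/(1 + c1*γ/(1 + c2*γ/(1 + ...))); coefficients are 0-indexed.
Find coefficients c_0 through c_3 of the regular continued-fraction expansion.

Taylor coefficients (expand at 0): a_0 = 10/39, a_1 = -100/429, a_2 = 500/4719, a_3 = -5000/155727.
c0 = a_0 = 10/39. Peel one level at a time: if S = 1 + c*γ/S' with S'(0) = 1, then c is the γ-coefficient of S and S' = c*γ/(S - 1).
S_1 = c0/f = 1 + (10/11)*γ + (50/121)*γ^2 + ...; c1 = 10/11.
S_2 = c1*γ/(S_1 - 1) = 1 + (-5/11)*γ + (25/363)*γ^2 + ...; c2 = -5/11.
S_3 = c2*γ/(S_2 - 1) = 1 + (5/33)*γ + ...; c3 = 5/33.

The regular C-fraction coefficients are [10/39, 10/11, -5/11, 5/33].


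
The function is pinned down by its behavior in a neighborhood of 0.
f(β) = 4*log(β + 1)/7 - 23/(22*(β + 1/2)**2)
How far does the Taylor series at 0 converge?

The radius of convergence is 1/2.

Denominator factor (β + 1/2)^2: pole of order 2 at -1/2, modulus 1/2.
Branch term (4/7)*log(1 - β/(-1)): its argument vanishes at β = -1, a logarithmic branch point, modulus 1.
The radius of convergence is the smallest modulus among the singular points: 1/2.


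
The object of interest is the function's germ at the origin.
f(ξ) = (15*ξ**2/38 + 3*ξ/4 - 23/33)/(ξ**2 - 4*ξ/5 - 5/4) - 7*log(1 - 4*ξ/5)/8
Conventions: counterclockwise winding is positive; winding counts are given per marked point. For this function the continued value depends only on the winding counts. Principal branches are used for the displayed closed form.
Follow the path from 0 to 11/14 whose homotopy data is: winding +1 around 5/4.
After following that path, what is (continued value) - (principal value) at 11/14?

The rational part is single-valued and drops out of the difference; each branch term changes only by its own monodromy.
(-7/8)*log(1 - ξ/(5/4)): each positive loop around 5/4 adds 2*pi*i to the log, so winding +1 contributes (-7/8)*(1)*2*pi*i = -(7/4)*pi*i.
Summing the contributions at ξ = 11/14 gives -(7/4)*pi*i.

Continued minus principal equals -(7/4)*pi*i.


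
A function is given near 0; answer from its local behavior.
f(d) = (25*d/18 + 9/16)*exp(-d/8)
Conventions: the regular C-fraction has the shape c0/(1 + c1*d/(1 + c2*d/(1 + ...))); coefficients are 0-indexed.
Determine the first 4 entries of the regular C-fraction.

The regular C-fraction coefficients are [9/16, -1519/648, 4867361/1968624, -400900347/118296341744].

Taylor coefficients (expand at 0): a_0 = 9/16, a_1 = 1519/1152, a_2 = -3119/18432, a_3 = 1573/147456.
c0 = a_0 = 9/16. Peel one level at a time: if S = 1 + c*d/S' with S'(0) = 1, then c is the d-coefficient of S and S' = c*d/(S - 1).
S_1 = c0/f = 1 + (-1519/648)*d + (4867361/839808)*d^2 + ...; c1 = -1519/648.
S_2 = c1*d/(S_1 - 1) = 1 + (4867361/1968624)*d + (4949387/590684416)*d^2 + ...; c2 = 4867361/1968624.
S_3 = c2*d/(S_2 - 1) = 1 + (-400900347/118296341744)*d + ...; c3 = -400900347/118296341744.


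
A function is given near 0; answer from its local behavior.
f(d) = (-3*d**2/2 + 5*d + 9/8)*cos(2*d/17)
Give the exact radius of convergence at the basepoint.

The factor cos(2*d/17) is entire and contributes no finite singular point.
The polynomial part has no poles.
No finite singular points: the Taylor series at 0 converges everywhere.

The radius of convergence is infinite.


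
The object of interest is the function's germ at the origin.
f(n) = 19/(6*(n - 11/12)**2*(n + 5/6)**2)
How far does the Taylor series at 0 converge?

Denominator factor (n + 5/6)^2: pole of order 2 at -5/6, modulus 5/6.
Denominator factor (n - 11/12)^2: pole of order 2 at 11/12, modulus 11/12.
The radius of convergence is the smallest modulus among the singular points: 5/6.

The radius of convergence is 5/6.


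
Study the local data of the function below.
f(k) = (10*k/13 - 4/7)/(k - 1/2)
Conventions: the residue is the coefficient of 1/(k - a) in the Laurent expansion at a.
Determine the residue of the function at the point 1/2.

At the order-1 pole 1/2 set g(k) = (k - (1/2))*f(k) = 10*k/13 - 4/7.
Simple pole: residue = g(a) at a = 1/2, which is -17/91.

The residue is -17/91.


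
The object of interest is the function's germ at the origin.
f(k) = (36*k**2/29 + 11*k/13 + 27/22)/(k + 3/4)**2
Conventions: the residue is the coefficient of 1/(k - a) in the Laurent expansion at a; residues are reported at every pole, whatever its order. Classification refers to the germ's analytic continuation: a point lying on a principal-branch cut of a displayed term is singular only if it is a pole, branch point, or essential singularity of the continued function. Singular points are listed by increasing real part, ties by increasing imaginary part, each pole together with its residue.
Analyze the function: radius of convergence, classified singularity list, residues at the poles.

Radius of convergence at 0: 3/4.
At -3/4: a pole of order 2; residue -383/377.

Denominator factor (k + 3/4)^2: pole of order 2 at -3/4, modulus 3/4.
The radius of convergence is the smallest modulus among the singular points: 3/4.
At the order-2 pole -3/4 set g(k) = (k - (-3/4))^2*f(k) = 36*k**2/29 + 11*k/13 + 27/22.
Order-2 pole: residue = g'(a); g'(-3/4) = -383/377, so the residue is -383/377.


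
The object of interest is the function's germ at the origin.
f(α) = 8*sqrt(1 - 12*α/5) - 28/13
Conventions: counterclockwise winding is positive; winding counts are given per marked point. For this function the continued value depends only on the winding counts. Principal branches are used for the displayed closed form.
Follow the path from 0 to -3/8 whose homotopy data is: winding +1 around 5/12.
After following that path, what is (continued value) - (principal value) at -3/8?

The rational part is single-valued and drops out of the difference; each branch term changes only by its own monodromy.
(8)*sqrt(1 - α/(5/12)): winding +1 is odd, the square root flips sign, contributing -2*(8)*sqrt(1 - (-3/8)/(5/12)) = -2*(8)*sqrt(19/10) = -(8/5)*sqrt(190).
Summing the contributions at α = -3/8 gives -(8/5)*sqrt(190).

Continued minus principal equals -(8/5)*sqrt(190).


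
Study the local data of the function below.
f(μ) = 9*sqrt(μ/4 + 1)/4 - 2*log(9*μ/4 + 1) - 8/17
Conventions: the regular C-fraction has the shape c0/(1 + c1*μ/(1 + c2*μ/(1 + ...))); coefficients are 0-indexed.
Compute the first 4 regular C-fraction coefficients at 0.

Taylor coefficients (expand at 0): a_0 = 121/68, a_1 = -135/32, a_2 = 2583/512, a_3 = -31095/4096.
c0 = a_0 = 121/68. Peel one level at a time: if S = 1 + c*μ/S' with S'(0) = 1, then c is the μ-coefficient of S and S' = c*μ/(S - 1).
S_1 = c0/f = 1 + (2295/968)*μ + (5220819/1874048)*μ^2 + ...; c1 = 2295/968.
S_2 = c1*μ/(S_1 - 1) = 1 + (-34123/29040)*μ + (-21281/57600)*μ^2 + ...; c2 = -34123/29040.
S_3 = c2*μ/(S_2 - 1) = 1 + (-2575001/8189520)*μ + ...; c3 = -2575001/8189520.

The regular C-fraction coefficients are [121/68, 2295/968, -34123/29040, -2575001/8189520].


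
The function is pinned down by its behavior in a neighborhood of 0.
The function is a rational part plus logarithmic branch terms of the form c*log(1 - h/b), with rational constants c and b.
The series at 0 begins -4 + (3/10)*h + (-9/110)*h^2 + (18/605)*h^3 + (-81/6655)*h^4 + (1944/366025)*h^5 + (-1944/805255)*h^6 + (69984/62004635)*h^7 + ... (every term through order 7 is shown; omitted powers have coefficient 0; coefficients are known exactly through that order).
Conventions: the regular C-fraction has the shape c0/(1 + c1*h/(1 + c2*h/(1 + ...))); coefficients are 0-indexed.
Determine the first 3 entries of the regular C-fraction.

The regular C-fraction coefficients are [-4, 3/40, 87/440].

Taylor coefficients (read off): a_0 = -4, a_1 = 3/10, a_2 = -9/110.
c0 = a_0 = -4. Peel one level at a time: if S = 1 + c*h/S' with S'(0) = 1, then c is the h-coefficient of S and S' = c*h/(S - 1).
S_1 = c0/f = 1 + (3/40)*h + (-261/17600)*h^2 + ...; c1 = 3/40.
S_2 = c1*h/(S_1 - 1) = 1 + (87/440)*h + ...; c2 = 87/440.


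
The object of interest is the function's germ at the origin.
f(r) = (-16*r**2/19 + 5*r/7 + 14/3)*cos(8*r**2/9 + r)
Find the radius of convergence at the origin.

The radius of convergence is infinite.

The factor cos(8*r**2/9 + r) is entire and contributes no finite singular point.
The polynomial part has no poles.
No finite singular points: the Taylor series at 0 converges everywhere.


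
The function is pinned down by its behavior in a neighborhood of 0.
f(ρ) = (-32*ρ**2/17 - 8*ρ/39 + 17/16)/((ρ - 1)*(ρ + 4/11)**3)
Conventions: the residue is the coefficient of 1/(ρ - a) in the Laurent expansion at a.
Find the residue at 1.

The residue is -14471963/35802000.

At the order-1 pole 1 set g(ρ) = (ρ - (1))*f(ρ) = (-32*ρ**2/17 - 8*ρ/39 + 17/16)/(ρ + 4/11)**3.
Simple pole: residue = g(a) at a = 1, which is -14471963/35802000.


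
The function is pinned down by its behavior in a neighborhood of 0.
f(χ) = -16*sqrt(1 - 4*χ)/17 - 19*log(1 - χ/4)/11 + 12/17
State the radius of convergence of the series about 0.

The radius of convergence is 1/4.

Branch term (-16/17)*sqrt(1 - χ/(1/4)): its argument vanishes at χ = 1/4, a square-root branch point, modulus 1/4.
Branch term (-19/11)*log(1 - χ/(4)): its argument vanishes at χ = 4, a logarithmic branch point, modulus 4.
The radius of convergence is the smallest modulus among the singular points: 1/4.


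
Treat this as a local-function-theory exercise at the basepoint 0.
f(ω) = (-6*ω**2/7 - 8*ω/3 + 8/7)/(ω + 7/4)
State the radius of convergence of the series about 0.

The radius of convergence is 7/4.

Denominator factor (ω + 7/4): pole of order 1 at -7/4, modulus 7/4.
The radius of convergence is the smallest modulus among the singular points: 7/4.


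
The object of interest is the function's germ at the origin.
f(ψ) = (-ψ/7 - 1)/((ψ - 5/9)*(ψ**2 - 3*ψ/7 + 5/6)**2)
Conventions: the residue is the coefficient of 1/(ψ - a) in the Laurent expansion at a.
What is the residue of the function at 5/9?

The residue is -1388016/1050625.

At the order-1 pole 5/9 set g(ψ) = (ψ - (5/9))*f(ψ) = (-ψ/7 - 1)/(ψ**2 - 3*ψ/7 + 5/6)**2.
Simple pole: residue = g(a) at a = 5/9, which is -1388016/1050625.


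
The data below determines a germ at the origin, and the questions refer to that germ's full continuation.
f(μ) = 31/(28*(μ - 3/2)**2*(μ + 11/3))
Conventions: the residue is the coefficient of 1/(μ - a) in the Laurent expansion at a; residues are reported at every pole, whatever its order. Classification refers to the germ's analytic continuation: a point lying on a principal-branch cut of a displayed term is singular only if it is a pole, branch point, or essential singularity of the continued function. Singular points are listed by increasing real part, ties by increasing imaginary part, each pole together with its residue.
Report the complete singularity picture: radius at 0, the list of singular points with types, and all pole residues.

Denominator factor (μ - 3/2)^2: pole of order 2 at 3/2, modulus 3/2.
Denominator factor (μ + 11/3): pole of order 1 at -11/3, modulus 11/3.
The radius of convergence is the smallest modulus among the singular points: 3/2.
At the order-1 pole -11/3 set g(μ) = (μ - (-11/3))*f(μ) = 31/(28*(μ - 3/2)**2).
Simple pole: residue = g(a) at a = -11/3, which is 9/217.
At the order-2 pole 3/2 set g(μ) = (μ - (3/2))^2*f(μ) = 31/(28*(μ + 11/3)).
Order-2 pole: residue = g'(a); g'(3/2) = -9/217, so the residue is -9/217.
List the singular points by increasing real part (a conjugate pair: the negative imaginary part first).

Radius of convergence at 0: 3/2.
At -11/3: a pole of order 1; residue 9/217.
At 3/2: a pole of order 2; residue -9/217.


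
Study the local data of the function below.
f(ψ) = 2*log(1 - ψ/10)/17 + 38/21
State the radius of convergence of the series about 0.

The radius of convergence is 10.

Branch term (2/17)*log(1 - ψ/(10)): its argument vanishes at ψ = 10, a logarithmic branch point, modulus 10.
The radius of convergence is the smallest modulus among the singular points: 10.


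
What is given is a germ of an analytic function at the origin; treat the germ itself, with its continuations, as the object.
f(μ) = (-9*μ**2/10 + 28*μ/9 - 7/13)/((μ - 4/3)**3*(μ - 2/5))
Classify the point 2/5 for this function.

The denominator factor μ - 2/5 vanishes at 2/5 and appears to the power 1; the numerator there equals 8219/14625, nonzero, and no other factor vanishes.
Hence a pole whose order is the multiplicity, 1.

The point is a pole of order 1.


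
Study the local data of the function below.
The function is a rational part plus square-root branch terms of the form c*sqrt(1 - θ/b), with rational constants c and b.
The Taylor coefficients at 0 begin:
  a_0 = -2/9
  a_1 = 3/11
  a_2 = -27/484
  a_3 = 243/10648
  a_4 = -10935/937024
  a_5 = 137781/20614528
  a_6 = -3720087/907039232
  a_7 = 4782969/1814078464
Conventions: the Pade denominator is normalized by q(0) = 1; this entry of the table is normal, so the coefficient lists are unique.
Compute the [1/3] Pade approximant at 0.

The Pade approximant has numerator coefficients [-2/9, 133/572]; denominator coefficients [1, 207/1144, -729/25168, 2187/100672].

Taylor coefficients needed (read off): a_0 = -2/9, a_1 = 3/11, a_2 = -27/484, a_3 = 243/10648, a_4 = -10935/937024.
Write the denominator as Q(θ) = 1 + q1*θ + q2*θ^2 + q3*θ^3. Requiring Q*f - P = O(θ^5) with deg P <= 1 kills the coefficients of θ^2..θ^4 in Q*f:
  θ^2: a_2 + q1*a_1 + q2*a_0 = 0, i.e. -27/484 + (3/11)*q1 + (-2/9)*q2 = 0.
  θ^3: a_3 + q1*a_2 + q2*a_1 + q3*a_0 = 0, i.e. 243/10648 + (-27/484)*q1 + (3/11)*q2 + (-2/9)*q3 = 0.
  θ^4: a_4 + q1*a_3 + q2*a_2 + q3*a_1 = 0, i.e. -10935/937024 + (243/10648)*q1 + (-27/484)*q2 + (3/11)*q3 = 0.
Solving this linear system: q1 = 207/1144, q2 = -729/25168, q3 = 2187/100672.
The numerator is Q*f truncated at degree 1: P0 = a_0 = -2/9; P1 = a_1 + q1*a_0 = 133/572.


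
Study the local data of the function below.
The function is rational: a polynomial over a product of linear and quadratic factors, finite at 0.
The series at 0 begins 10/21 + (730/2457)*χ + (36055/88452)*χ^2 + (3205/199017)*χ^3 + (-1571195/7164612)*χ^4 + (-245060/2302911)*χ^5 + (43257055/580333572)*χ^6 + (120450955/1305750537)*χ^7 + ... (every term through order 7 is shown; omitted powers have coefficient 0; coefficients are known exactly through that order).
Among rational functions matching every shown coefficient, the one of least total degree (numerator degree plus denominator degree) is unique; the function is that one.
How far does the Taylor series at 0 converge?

The radius of convergence is (3/5)*sqrt(5).

No rational of total degree below 4 reproduces all 8 coefficients; solving the [2/2] Pade equations on them gives f(χ) = (35*χ**2/36 + 2*χ/13 + 6/7)/(χ**2 - 4*χ/5 + 9/5), whose expansion matches every shown term.
Denominator factor (χ**2 - 4*χ/5 + 9/5): discriminant -164/25, complex-conjugate roots (2/5) + ((1/5)*sqrt(41))*i and (2/5) - ((1/5)*sqrt(41))*i; poles of order 1, moduli (3/5)*sqrt(5) and (3/5)*sqrt(5).
The radius of convergence is the smallest modulus among the singular points: (3/5)*sqrt(5).


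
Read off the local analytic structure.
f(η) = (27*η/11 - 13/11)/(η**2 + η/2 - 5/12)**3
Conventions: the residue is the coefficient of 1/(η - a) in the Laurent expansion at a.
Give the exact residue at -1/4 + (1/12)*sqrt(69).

The residue is -(34128/133837)*sqrt(69).

The factor η**2 + η/2 - 5/12 splits as (η - a)(η - a') with a = -1/4 + (1/12)*sqrt(69), a' = -1/4 - (1/12)*sqrt(69). At the order-3 pole a set g(η) = (η - a)^3*f(η) = [27*η/11 - 13/11] / (η - a')^3.
Order-3 pole: residue = g''(a)/2; g''(-1/4 + (1/12)*sqrt(69)) = -(68256/133837)*sqrt(69), so the residue is -(34128/133837)*sqrt(69).


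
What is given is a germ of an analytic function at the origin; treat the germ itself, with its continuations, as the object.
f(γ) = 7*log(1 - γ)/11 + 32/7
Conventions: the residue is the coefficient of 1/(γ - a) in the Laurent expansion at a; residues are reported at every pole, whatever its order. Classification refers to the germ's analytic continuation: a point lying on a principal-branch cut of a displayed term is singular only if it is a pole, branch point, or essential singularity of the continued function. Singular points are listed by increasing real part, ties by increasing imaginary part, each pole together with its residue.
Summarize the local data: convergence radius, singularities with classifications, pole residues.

Branch term (7/11)*log(1 - γ/(1)): its argument vanishes at γ = 1, a logarithmic branch point, modulus 1.
The radius of convergence is the smallest modulus among the singular points: 1.

Radius of convergence at 0: 1.
At 1: a logarithmic branch point.


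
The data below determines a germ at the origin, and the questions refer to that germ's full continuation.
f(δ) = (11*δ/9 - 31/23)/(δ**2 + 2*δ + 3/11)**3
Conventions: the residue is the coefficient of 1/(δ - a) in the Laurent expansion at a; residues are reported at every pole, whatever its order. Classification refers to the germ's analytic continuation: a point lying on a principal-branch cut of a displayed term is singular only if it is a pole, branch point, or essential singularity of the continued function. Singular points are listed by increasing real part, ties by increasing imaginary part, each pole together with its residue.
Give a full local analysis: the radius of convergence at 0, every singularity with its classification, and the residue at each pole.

Radius of convergence at 0: 1 - (2/11)*sqrt(22).
At -1 - (2/11)*sqrt(22): a pole of order 3; residue (16093/70656)*sqrt(22).
At -1 + (2/11)*sqrt(22): a pole of order 3; residue -(16093/70656)*sqrt(22).

Denominator factor (δ**2 + 2*δ + 3/11)^3: discriminant 32/11, real irrational roots -1 + (2/11)*sqrt(22) and -1 - (2/11)*sqrt(22); poles of order 3, moduli 1 - (2/11)*sqrt(22) and 1 + (2/11)*sqrt(22).
The radius of convergence is the smallest modulus among the singular points: 1 - (2/11)*sqrt(22).
The factor δ**2 + 2*δ + 3/11 splits as (δ - a)(δ - a') with a = -1 - (2/11)*sqrt(22), a' = -1 + (2/11)*sqrt(22). At the order-3 pole a set g(δ) = (δ - a)^3*f(δ) = [11*δ/9 - 31/23] / (δ - a')^3.
Order-3 pole: residue = g''(a)/2; g''(-1 - (2/11)*sqrt(22)) = (16093/35328)*sqrt(22), so the residue is (16093/70656)*sqrt(22).
The factor δ**2 + 2*δ + 3/11 splits as (δ - a)(δ - a') with a = -1 + (2/11)*sqrt(22), a' = -1 - (2/11)*sqrt(22). At the order-3 pole a set g(δ) = (δ - a)^3*f(δ) = [11*δ/9 - 31/23] / (δ - a')^3.
Order-3 pole: residue = g''(a)/2; g''(-1 + (2/11)*sqrt(22)) = -(16093/35328)*sqrt(22), so the residue is -(16093/70656)*sqrt(22).
List the singular points by increasing real part (a conjugate pair: the negative imaginary part first).


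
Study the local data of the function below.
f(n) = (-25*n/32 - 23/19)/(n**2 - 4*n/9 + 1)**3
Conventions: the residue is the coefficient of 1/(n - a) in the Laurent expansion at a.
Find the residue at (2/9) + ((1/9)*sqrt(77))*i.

The factor n**2 - 4*n/9 + 1 splits as (n - a)(n - a') with a = (2/9) + ((1/9)*sqrt(77))*i, a' = (2/9) - ((1/9)*sqrt(77))*i. At the order-3 pole a set g(n) = (n - a)^3*f(n) = [-25*n/32 - 23/19] / (n - a')^3.
Order-3 pole: residue = g''(a)/2; g''((2/9) + ((1/9)*sqrt(77))*i) = ((10648503/158612608)*sqrt(77))*i, so the residue is ((10648503/317225216)*sqrt(77))*i.

The residue is ((10648503/317225216)*sqrt(77))*i.


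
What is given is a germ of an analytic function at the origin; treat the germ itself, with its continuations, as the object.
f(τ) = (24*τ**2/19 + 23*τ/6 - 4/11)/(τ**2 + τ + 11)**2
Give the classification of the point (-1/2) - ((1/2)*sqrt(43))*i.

The denominator factor τ**2 + τ + 11 vanishes at (-1/2) - ((1/2)*sqrt(43))*i and appears to the power 2; the numerator there equals (-38983/2508) - ((293/228)*sqrt(43))*i, nonzero, and no other factor vanishes.
Hence a pole whose order is the multiplicity, 2.

The point is a pole of order 2.


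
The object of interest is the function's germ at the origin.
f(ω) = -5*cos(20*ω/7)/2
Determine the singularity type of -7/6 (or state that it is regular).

There is no denominator, hence no pole anywhere.
The factor cos(20*ω/7) is entire.
So the germ continues analytically to -7/6.

The point is a regular point.


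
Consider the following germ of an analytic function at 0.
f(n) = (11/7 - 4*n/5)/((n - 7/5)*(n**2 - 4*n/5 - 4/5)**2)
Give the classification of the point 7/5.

The denominator factor n - 7/5 vanishes at 7/5 and appears to the power 1; the numerator there equals 79/175, nonzero, and no other factor vanishes.
Hence a pole whose order is the multiplicity, 1.

The point is a pole of order 1.


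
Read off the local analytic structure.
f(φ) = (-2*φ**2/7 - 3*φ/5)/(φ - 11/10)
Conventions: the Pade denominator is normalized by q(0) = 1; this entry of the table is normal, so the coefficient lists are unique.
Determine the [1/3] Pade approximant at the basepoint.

The Pade approximant has numerator coefficients [0, 6/11]; denominator coefficients [1, -320/231, 3200/4851, -32000/101871].

Taylor coefficients needed (expand at 0): a_0 = 0, a_1 = 6/11, a_2 = 640/847, a_3 = 6400/9317, a_4 = 64000/102487.
Write the denominator as Q(φ) = 1 + q1*φ + q2*φ^2 + q3*φ^3. Requiring Q*f - P = O(φ^5) with deg P <= 1 kills the coefficients of φ^2..φ^4 in Q*f:
  φ^2: a_2 + q1*a_1 + q2*a_0 = 0, i.e. 640/847 + (6/11)*q1 + (0)*q2 = 0.
  φ^3: a_3 + q1*a_2 + q2*a_1 + q3*a_0 = 0, i.e. 6400/9317 + (640/847)*q1 + (6/11)*q2 + (0)*q3 = 0.
  φ^4: a_4 + q1*a_3 + q2*a_2 + q3*a_1 = 0, i.e. 64000/102487 + (6400/9317)*q1 + (640/847)*q2 + (6/11)*q3 = 0.
Solving this linear system: q1 = -320/231, q2 = 3200/4851, q3 = -32000/101871.
The numerator is Q*f truncated at degree 1: P0 = a_0 = 0; P1 = a_1 + q1*a_0 = 6/11.


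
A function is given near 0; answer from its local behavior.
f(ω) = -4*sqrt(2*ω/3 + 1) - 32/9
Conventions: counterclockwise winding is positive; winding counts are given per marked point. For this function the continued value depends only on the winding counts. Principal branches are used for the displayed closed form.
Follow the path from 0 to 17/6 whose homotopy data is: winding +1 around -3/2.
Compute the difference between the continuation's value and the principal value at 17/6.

The rational part is single-valued and drops out of the difference; each branch term changes only by its own monodromy.
(-4)*sqrt(1 - ω/(-3/2)): winding +1 is odd, the square root flips sign, contributing -2*(-4)*sqrt(1 - (17/6)/(-3/2)) = -2*(-4)*sqrt(26/9) = (8/3)*sqrt(26).
Summing the contributions at ω = 17/6 gives (8/3)*sqrt(26).

Continued minus principal equals (8/3)*sqrt(26).


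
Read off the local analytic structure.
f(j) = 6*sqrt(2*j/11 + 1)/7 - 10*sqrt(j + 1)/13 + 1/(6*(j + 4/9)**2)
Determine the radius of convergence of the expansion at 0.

The radius of convergence is 4/9.

Denominator factor (j + 4/9)^2: pole of order 2 at -4/9, modulus 4/9.
Branch term (-10/13)*sqrt(1 - j/(-1)): its argument vanishes at j = -1, a square-root branch point, modulus 1.
Branch term (6/7)*sqrt(1 - j/(-11/2)): its argument vanishes at j = -11/2, a square-root branch point, modulus 11/2.
The radius of convergence is the smallest modulus among the singular points: 4/9.


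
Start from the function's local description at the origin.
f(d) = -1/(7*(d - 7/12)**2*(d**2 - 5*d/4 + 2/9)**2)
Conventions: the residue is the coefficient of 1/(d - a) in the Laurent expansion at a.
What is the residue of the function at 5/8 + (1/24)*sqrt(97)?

The factor d**2 - 5*d/4 + 2/9 splits as (d - a)(d - a') with a = 5/8 + (1/24)*sqrt(97), a' = 5/8 - (1/24)*sqrt(97). At the order-2 pole a set g(d) = (d - a)^2*f(d) = [-1/(7*(d - 7/12)**2)] / (d - a')^2.
Order-2 pole: residue = g'(a); g'(5/8 + (1/24)*sqrt(97)) = -18/7 + (64818/65863)*sqrt(97), so the residue is -18/7 + (64818/65863)*sqrt(97).

The residue is -18/7 + (64818/65863)*sqrt(97).


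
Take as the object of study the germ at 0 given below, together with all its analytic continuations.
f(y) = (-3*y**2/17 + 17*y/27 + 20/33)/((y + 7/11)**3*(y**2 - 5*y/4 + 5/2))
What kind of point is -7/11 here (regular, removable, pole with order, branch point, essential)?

The point is a pole of order 3.

The denominator factor y + 7/11 vanishes at -7/11 and appears to the power 3; the numerator there equals 7438/55539, nonzero, and no other factor vanishes.
Hence a pole whose order is the multiplicity, 3.


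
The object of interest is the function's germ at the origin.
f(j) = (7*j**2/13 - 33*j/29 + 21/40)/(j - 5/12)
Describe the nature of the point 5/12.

The point is a pole of order 1.

The denominator factor j - 5/12 vanishes at 5/12 and appears to the power 1; the numerator there equals 39181/271440, nonzero, and no other factor vanishes.
Hence a pole whose order is the multiplicity, 1.


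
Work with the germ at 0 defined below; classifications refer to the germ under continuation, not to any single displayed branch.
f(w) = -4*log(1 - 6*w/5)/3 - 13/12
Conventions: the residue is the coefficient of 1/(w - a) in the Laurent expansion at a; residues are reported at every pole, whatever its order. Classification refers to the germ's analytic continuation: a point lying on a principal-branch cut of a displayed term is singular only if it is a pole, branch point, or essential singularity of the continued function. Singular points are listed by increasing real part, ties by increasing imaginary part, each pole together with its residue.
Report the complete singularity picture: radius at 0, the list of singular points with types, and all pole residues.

Radius of convergence at 0: 5/6.
At 5/6: a logarithmic branch point.

Branch term (-4/3)*log(1 - w/(5/6)): its argument vanishes at w = 5/6, a logarithmic branch point, modulus 5/6.
The radius of convergence is the smallest modulus among the singular points: 5/6.


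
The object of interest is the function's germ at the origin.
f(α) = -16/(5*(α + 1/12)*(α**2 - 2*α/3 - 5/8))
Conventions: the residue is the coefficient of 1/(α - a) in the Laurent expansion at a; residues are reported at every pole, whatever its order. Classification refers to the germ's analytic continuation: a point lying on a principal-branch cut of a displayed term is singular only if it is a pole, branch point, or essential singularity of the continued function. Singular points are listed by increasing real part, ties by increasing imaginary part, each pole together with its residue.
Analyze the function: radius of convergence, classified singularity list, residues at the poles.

Radius of convergence at 0: 1/12.
At 1/3 - (1/12)*sqrt(106): a pole of order 1; residue -128/45 - (64/477)*sqrt(106).
At -1/12: a pole of order 1; residue 256/45.
At 1/3 + (1/12)*sqrt(106): a pole of order 1; residue -128/45 + (64/477)*sqrt(106).


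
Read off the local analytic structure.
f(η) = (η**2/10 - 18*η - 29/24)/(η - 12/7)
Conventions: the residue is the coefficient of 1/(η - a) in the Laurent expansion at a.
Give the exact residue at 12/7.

The residue is -186817/5880.

At the order-1 pole 12/7 set g(η) = (η - (12/7))*f(η) = η**2/10 - 18*η - 29/24.
Simple pole: residue = g(a) at a = 12/7, which is -186817/5880.


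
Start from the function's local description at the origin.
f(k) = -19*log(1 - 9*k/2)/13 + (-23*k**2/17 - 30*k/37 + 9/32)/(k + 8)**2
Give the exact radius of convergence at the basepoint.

Denominator factor (k + 8)^2: pole of order 2 at -8, modulus 8.
Branch term (-19/13)*log(1 - k/(2/9)): its argument vanishes at k = 2/9, a logarithmic branch point, modulus 2/9.
The radius of convergence is the smallest modulus among the singular points: 2/9.

The radius of convergence is 2/9.


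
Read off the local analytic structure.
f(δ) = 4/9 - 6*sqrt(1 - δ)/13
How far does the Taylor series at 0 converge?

The radius of convergence is 1.

Branch term (-6/13)*sqrt(1 - δ/(1)): its argument vanishes at δ = 1, a square-root branch point, modulus 1.
The radius of convergence is the smallest modulus among the singular points: 1.


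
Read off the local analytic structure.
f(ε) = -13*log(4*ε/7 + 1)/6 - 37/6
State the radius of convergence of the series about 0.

Branch term (-13/6)*log(1 - ε/(-7/4)): its argument vanishes at ε = -7/4, a logarithmic branch point, modulus 7/4.
The radius of convergence is the smallest modulus among the singular points: 7/4.

The radius of convergence is 7/4.


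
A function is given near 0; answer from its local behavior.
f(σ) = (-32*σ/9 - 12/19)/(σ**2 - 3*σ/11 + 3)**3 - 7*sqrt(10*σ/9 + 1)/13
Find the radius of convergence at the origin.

The radius of convergence is 9/10.

Denominator factor (σ**2 - 3*σ/11 + 3)^3: discriminant -1443/121, complex-conjugate roots (3/22) + ((1/22)*sqrt(1443))*i and (3/22) - ((1/22)*sqrt(1443))*i; poles of order 3, moduli sqrt(3) and sqrt(3).
Branch term (-7/13)*sqrt(1 - σ/(-9/10)): its argument vanishes at σ = -9/10, a square-root branch point, modulus 9/10.
The radius of convergence is the smallest modulus among the singular points: 9/10.


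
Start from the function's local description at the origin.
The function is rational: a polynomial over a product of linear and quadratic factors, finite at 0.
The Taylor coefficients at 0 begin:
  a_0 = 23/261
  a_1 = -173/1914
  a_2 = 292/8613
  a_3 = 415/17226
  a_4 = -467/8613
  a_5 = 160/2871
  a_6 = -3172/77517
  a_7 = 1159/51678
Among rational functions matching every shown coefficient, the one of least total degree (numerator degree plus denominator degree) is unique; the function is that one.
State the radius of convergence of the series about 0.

The radius of convergence is sqrt(3).

No rational of total degree below 5 reproduces all 8 coefficients; solving the [1/4] Pade equations on them gives f(λ) = (17*λ/22 + 23/29)/(λ**2 + 3*λ + 3)**2, whose expansion matches every shown term.
Denominator factor (λ**2 + 3*λ + 3)^2: discriminant -3, complex-conjugate roots (-3/2) + ((1/2)*sqrt(3))*i and (-3/2) - ((1/2)*sqrt(3))*i; poles of order 2, moduli sqrt(3) and sqrt(3).
The radius of convergence is the smallest modulus among the singular points: sqrt(3).


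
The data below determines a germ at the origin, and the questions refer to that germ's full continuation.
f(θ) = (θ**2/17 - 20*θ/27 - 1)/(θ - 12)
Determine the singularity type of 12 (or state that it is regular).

The denominator factor θ - 12 vanishes at 12 and appears to the power 1; the numerator there equals -217/153, nonzero, and no other factor vanishes.
Hence a pole whose order is the multiplicity, 1.

The point is a pole of order 1.


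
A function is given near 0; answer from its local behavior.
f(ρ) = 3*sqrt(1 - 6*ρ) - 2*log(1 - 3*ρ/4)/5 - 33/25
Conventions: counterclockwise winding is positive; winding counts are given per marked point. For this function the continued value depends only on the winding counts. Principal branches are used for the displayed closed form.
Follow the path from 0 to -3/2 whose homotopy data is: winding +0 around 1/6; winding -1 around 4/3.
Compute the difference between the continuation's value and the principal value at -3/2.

The rational part is single-valued and drops out of the difference; each branch term changes only by its own monodromy.
(3)*sqrt(1 - ρ/(1/6)): winding +0 is even, the square root returns to the same sheet, contribution 0.
(-2/5)*log(1 - ρ/(4/3)): each positive loop around 4/3 adds 2*pi*i to the log, so winding -1 contributes (-2/5)*(-1)*2*pi*i = (4/5)*pi*i.
Summing the contributions at ρ = -3/2 gives (4/5)*pi*i.

Continued minus principal equals (4/5)*pi*i.
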